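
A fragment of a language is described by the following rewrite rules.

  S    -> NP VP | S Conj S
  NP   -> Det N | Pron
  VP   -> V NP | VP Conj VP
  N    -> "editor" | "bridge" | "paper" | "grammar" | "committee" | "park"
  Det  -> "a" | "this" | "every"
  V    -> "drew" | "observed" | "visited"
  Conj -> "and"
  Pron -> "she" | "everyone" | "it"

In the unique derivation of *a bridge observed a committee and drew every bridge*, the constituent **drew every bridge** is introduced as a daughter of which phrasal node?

S
  NP
    Det: a
    N: bridge
  VP
    VP
      V: observed
      NP
        Det: a
        N: committee
    Conj: and
    VP
      V: drew
      NP
        Det: every
        N: bridge
The span 'drew every bridge' is the VP node built by VP → V NP.
Its mother is the VP built by VP → VP Conj VP.

VP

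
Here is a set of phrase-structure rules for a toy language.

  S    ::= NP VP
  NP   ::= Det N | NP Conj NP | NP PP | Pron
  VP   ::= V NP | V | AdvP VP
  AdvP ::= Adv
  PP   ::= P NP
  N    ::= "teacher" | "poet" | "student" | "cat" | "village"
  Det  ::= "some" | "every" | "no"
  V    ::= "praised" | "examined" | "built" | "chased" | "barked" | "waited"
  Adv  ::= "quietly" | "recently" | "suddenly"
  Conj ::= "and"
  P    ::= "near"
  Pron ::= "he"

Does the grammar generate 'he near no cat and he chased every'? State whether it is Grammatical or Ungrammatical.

For S → NP VP, every NP-prefix leaves a non-VP remainder: after 'he' the remainder is not a VP; after 'he near no cat' the remainder is not a VP; after 'he near no cat and he' the remainder is not a VP.

Ungrammatical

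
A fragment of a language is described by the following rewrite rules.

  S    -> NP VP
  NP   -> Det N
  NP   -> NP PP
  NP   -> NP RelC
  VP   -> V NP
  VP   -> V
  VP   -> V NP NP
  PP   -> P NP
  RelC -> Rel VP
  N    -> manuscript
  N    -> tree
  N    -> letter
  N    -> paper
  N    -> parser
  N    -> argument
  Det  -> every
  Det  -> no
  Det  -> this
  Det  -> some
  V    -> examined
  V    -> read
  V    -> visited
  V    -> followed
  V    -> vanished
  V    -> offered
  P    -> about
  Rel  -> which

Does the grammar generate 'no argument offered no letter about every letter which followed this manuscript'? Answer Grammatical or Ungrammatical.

Grammatical

S
  NP
    Det: no
    N: argument
  VP
    V: offered
    NP
      NP
        Det: no
        N: letter
      PP
        P: about
        NP
          NP
            Det: every
            N: letter
          RelC
            Rel: which
            VP
              V: followed
              NP
                Det: this
                N: manuscript
Each bracket corresponds to one application of a listed rule, so the string is derivable from S.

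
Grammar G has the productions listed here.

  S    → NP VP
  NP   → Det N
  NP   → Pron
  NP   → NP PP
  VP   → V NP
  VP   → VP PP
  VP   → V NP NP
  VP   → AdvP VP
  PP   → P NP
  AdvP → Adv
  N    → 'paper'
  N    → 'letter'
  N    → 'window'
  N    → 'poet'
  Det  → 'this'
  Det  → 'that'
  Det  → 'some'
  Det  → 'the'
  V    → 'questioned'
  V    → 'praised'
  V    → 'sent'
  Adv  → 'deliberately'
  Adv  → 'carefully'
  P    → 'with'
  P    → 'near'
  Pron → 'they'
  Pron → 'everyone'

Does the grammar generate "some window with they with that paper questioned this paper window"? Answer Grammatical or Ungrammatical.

Ungrammatical

An N word can never sit immediately before an N word in any string this grammar generates, so the substring 'paper window' rules out a derivation.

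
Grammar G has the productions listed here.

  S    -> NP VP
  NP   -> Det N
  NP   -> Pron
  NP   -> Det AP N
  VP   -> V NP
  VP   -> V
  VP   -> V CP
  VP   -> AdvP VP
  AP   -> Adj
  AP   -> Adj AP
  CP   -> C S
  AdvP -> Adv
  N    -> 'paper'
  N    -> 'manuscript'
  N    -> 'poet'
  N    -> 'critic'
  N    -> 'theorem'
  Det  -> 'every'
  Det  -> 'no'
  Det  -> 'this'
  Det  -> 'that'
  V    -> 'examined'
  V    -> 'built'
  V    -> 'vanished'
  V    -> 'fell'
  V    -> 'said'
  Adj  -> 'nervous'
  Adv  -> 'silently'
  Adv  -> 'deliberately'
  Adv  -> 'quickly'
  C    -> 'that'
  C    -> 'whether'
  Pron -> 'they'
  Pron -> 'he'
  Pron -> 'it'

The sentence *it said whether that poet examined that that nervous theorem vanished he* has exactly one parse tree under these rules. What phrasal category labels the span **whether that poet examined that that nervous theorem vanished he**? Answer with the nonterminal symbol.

[S [NP [Pron it]] [VP [V said] [CP [C whether] [S [NP [Det that] [N poet]] [VP [V examined] [CP [C that] [S [NP [Det that] [AP [Adj nervous]] [N theorem]] [VP [V vanished] [NP [Pron he]]]]]]]]]]
The span 'whether that poet examined that that nervous theorem vanished he' is the CP node built by CP → C S.

CP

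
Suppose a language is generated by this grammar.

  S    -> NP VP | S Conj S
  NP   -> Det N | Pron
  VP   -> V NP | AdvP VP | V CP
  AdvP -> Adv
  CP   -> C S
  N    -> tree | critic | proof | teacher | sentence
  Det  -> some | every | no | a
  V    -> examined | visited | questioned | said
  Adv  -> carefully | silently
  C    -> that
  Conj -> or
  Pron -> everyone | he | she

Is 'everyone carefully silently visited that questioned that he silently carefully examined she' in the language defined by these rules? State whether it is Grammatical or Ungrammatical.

A C word can never sit immediately before a V word in any string this grammar generates, so the substring 'that questioned' rules out a derivation.

Ungrammatical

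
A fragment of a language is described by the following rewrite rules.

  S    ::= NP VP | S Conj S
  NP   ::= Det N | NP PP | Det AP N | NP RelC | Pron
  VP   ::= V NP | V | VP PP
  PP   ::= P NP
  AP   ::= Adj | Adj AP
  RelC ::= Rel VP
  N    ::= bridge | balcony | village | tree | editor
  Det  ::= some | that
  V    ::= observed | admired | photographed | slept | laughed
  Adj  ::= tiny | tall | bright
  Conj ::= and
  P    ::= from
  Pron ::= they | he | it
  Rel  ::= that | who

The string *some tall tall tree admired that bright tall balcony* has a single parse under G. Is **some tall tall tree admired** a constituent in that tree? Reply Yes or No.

No

[S [NP [Det some] [AP [Adj tall] [AP [Adj tall]]] [N tree]] [VP [V admired] [NP [Det that] [AP [Adj bright] [AP [Adj tall]]] [N balcony]]]]
The smallest constituent containing 'some tall tall tree admired' is the S spanning 'some tall tall tree admired that bright tall balcony'; no single node in the tree dominates exactly the given words.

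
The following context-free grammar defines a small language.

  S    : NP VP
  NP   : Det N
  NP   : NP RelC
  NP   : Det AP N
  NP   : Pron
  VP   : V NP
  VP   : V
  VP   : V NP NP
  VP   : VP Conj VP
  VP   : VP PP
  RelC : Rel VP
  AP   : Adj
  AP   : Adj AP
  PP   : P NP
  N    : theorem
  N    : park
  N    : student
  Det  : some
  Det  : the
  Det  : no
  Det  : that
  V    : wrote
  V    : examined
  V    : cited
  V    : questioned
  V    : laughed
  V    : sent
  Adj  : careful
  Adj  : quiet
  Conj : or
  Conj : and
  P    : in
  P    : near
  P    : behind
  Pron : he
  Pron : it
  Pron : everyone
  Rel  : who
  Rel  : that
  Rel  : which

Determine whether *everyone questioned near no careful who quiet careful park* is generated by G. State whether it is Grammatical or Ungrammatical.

Ungrammatical

An Adj word can never sit immediately before a Rel word in any string this grammar generates, so the substring 'careful who' rules out a derivation.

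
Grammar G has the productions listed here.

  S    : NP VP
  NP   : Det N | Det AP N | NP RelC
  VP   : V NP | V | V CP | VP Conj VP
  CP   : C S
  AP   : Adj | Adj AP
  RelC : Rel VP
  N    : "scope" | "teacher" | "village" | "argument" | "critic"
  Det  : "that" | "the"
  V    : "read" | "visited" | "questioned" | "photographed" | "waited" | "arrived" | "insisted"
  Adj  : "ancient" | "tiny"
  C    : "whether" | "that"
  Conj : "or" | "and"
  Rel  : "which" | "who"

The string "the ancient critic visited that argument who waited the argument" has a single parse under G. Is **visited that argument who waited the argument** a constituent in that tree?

[S [NP [Det the] [AP [Adj ancient]] [N critic]] [VP [V visited] [NP [NP [Det that] [N argument]] [RelC [Rel who] [VP [V waited] [NP [Det the] [N argument]]]]]]]
The words 'visited that argument who waited the argument' are exhaustively dominated by a single VP node (built by VP → V NP), so they form a constituent.

Yes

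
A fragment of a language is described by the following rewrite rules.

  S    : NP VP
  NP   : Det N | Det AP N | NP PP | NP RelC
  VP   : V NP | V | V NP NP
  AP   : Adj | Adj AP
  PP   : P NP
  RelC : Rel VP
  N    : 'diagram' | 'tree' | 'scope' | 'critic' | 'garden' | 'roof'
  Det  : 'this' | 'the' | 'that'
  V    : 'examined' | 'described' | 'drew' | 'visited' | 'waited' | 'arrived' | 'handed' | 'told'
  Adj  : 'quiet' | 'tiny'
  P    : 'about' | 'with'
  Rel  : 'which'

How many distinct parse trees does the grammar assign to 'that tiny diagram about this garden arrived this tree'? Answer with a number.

[S [NP [NP [Det that] [AP [Adj tiny]] [N diagram]] [PP [P about] [NP [Det this] [N garden]]]] [VP [V arrived] [NP [Det this] [N tree]]]]
No rule offers an alternative attachment or grouping for any span, so this is the only derivation.

1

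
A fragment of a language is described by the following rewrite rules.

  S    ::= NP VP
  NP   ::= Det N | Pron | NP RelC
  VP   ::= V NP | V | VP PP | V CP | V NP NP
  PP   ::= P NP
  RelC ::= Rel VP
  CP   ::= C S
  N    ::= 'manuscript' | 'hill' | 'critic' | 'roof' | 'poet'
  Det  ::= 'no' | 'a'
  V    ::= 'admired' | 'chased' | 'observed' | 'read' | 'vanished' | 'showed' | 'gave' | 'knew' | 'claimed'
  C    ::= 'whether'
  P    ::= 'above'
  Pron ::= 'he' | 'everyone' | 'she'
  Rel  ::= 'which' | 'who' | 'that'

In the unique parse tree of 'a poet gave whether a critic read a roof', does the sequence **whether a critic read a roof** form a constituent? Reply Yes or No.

[S [NP [Det a] [N poet]] [VP [V gave] [CP [C whether] [S [NP [Det a] [N critic]] [VP [V read] [NP [Det a] [N roof]]]]]]]
The words 'whether a critic read a roof' are exhaustively dominated by a single CP node (built by CP → C S), so they form a constituent.

Yes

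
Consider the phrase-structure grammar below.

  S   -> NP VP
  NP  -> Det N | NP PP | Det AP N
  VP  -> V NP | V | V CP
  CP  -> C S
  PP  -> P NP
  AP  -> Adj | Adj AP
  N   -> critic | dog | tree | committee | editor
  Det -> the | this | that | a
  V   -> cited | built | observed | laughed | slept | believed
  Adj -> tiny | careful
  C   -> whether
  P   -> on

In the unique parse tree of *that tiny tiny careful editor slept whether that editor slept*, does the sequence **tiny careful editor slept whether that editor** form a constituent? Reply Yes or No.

[S [NP [Det that] [AP [Adj tiny] [AP [Adj tiny] [AP [Adj careful]]]] [N editor]] [VP [V slept] [CP [C whether] [S [NP [Det that] [N editor]] [VP [V slept]]]]]]
The smallest constituent containing 'tiny careful editor slept whether that editor' is the S spanning 'that tiny tiny careful editor slept whether that editor slept'; no single node in the tree dominates exactly the given words.

No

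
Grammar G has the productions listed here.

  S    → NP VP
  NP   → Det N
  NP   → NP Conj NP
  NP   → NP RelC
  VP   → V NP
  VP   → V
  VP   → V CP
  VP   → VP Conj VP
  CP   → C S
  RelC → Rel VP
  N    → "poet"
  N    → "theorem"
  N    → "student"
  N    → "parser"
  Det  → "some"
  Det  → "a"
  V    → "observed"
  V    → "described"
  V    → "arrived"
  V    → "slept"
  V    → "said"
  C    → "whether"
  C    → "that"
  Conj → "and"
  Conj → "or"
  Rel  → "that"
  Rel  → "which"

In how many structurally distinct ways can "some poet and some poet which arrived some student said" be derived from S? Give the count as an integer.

The two bracketings:
[S [NP [NP [Det some] [N poet]] [Conj and] [NP [NP [Det some] [N poet]] [RelC [Rel which] [VP [V arrived] [NP [Det some] [N student]]]]]] [VP [V said]]]
[S [NP [NP [NP [Det some] [N poet]] [Conj and] [NP [Det some] [N poet]]] [RelC [Rel which] [VP [V arrived] [NP [Det some] [N student]]]]] [VP [V said]]]
The trees differ in how a recursive rule is bracketed over the same span.

2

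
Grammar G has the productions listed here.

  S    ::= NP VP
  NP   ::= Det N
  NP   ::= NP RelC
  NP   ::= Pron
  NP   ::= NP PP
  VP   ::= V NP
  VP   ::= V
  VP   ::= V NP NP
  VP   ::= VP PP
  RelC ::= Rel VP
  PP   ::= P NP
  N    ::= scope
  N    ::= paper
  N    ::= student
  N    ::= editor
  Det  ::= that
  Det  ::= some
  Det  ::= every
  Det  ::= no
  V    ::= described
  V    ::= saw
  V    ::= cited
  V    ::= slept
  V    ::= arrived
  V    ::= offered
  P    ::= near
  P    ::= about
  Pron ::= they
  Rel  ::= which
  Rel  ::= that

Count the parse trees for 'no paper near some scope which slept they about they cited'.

7

Two of the 7 distinct bracketings:
[S [NP [NP [NP [Det no] [N paper]] [PP [P near] [NP [Det some] [N scope]]]] [RelC [Rel which] [VP [V slept] [NP [NP [Pron they]] [PP [P about] [NP [Pron they]]]]]]] [VP [V cited]]]
[S [NP [NP [NP [Det no] [N paper]] [PP [P near] [NP [Det some] [N scope]]]] [RelC [Rel which] [VP [VP [V slept] [NP [Pron they]]] [PP [P about] [NP [Pron they]]]]]] [VP [V cited]]]
The difference turns on whether VP → VP PP is used at the relevant span, versus an alternative expansion of VP.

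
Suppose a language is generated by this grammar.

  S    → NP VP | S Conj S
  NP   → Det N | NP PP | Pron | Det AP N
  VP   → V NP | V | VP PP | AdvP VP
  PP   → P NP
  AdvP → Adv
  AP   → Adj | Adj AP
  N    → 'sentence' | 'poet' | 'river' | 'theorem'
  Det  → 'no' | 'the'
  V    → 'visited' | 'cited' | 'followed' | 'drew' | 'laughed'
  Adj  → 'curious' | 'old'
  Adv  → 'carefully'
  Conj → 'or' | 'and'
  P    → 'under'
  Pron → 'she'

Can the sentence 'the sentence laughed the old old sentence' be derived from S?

Grammatical

[S [NP [Det the] [N sentence]] [VP [V laughed] [NP [Det the] [AP [Adj old] [AP [Adj old]]] [N sentence]]]]
Each bracket corresponds to one application of a listed rule, so the string is derivable from S.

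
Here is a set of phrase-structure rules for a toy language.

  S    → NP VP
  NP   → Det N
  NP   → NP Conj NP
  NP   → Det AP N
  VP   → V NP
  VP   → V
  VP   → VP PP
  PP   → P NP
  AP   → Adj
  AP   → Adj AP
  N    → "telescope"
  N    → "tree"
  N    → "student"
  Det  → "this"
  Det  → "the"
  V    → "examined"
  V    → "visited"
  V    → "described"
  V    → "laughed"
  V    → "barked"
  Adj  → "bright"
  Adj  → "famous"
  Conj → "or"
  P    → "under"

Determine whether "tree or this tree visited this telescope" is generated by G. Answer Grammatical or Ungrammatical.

For S → NP VP, no prefix of the string parses as an NP.

Ungrammatical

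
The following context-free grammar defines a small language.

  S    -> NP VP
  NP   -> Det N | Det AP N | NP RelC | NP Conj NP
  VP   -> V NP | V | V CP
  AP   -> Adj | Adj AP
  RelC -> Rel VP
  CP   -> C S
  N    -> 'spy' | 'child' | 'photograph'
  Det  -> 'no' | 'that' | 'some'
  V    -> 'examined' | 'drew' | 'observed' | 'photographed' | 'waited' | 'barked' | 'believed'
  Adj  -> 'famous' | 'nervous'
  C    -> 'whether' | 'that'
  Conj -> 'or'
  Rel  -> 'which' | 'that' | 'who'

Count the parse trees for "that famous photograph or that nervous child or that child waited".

2

The two bracketings:
[S [NP [NP [Det that] [AP [Adj famous]] [N photograph]] [Conj or] [NP [NP [Det that] [AP [Adj nervous]] [N child]] [Conj or] [NP [Det that] [N child]]]] [VP [V waited]]]
[S [NP [NP [NP [Det that] [AP [Adj famous]] [N photograph]] [Conj or] [NP [Det that] [AP [Adj nervous]] [N child]]] [Conj or] [NP [Det that] [N child]]] [VP [V waited]]]
The trees differ in how a recursive rule is bracketed over the same span.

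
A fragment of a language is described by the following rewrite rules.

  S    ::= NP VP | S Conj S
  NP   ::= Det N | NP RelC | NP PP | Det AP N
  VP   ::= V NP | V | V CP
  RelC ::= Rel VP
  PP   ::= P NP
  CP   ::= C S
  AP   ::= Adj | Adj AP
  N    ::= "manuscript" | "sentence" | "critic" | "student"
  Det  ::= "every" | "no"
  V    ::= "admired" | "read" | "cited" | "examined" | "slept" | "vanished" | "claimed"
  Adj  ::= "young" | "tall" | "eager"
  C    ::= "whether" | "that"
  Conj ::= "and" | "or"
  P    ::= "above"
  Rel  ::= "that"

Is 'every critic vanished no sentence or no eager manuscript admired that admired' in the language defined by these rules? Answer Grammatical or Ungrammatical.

For S → NP VP, the only prefix that parses as NP is 'every critic', but the remainder 'vanished no sentence or no eager manuscript admired that admired' is not a VP under these rules. The alternative S rule S → S Conj S likewise has no satisfying split.

Ungrammatical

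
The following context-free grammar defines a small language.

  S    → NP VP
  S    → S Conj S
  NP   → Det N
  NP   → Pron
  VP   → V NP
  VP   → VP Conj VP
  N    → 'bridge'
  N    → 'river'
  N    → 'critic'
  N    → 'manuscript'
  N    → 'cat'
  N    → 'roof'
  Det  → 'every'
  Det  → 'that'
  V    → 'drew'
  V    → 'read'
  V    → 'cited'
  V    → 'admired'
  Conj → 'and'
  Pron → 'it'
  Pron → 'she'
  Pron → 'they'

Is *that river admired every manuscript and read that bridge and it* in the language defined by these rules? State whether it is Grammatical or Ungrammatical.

For S → NP VP, the only prefix that parses as NP is 'that river', but the remainder 'admired every manuscript and read that bridge and it' is not a VP under these rules. The alternative S rule S → S Conj S likewise has no satisfying split.

Ungrammatical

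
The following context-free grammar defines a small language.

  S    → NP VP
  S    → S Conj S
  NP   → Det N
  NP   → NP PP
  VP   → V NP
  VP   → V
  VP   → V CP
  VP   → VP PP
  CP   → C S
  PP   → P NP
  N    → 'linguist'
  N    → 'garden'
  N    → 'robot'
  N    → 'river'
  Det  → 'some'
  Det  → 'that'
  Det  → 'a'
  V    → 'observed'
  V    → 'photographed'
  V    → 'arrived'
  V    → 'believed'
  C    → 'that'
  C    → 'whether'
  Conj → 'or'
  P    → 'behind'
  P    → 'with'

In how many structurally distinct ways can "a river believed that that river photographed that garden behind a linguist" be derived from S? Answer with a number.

Two of the 3 distinct bracketings:
[S [NP [Det a] [N river]] [VP [V believed] [CP [C that] [S [NP [Det that] [N river]] [VP [V photographed] [NP [NP [Det that] [N garden]] [PP [P behind] [NP [Det a] [N linguist]]]]]]]]]
[S [NP [Det a] [N river]] [VP [V believed] [CP [C that] [S [NP [Det that] [N river]] [VP [VP [V photographed] [NP [Det that] [N garden]]] [PP [P behind] [NP [Det a] [N linguist]]]]]]]]
The difference turns on whether NP → NP PP is used at the relevant span, versus an alternative expansion of NP.

3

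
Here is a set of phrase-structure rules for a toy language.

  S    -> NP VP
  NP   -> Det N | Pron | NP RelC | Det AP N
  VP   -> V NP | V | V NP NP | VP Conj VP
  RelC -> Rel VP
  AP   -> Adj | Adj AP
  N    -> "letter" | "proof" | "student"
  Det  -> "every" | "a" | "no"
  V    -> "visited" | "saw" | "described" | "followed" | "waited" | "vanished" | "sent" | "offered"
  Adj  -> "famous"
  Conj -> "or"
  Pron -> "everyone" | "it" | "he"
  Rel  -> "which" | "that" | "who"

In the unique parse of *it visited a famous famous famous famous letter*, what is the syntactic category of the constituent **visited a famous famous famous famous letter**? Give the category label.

VP

S
  NP
    Pron: it
  VP
    V: visited
    NP
      Det: a
      AP
        Adj: famous
        AP
          Adj: famous
          AP
            Adj: famous
            AP
              Adj: famous
      N: letter
The span 'visited a famous famous famous famous letter' is the VP node built by VP → V NP.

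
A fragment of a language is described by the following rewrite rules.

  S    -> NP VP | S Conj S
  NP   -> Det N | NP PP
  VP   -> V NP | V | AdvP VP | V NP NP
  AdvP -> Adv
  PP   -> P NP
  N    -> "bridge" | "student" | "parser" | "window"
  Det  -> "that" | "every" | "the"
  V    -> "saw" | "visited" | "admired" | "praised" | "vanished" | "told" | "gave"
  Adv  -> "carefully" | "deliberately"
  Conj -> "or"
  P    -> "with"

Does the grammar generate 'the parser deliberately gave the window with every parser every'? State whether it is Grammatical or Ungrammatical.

Ungrammatical

For S → NP VP, the only prefix that parses as NP is 'the parser', but the remainder 'deliberately gave the window with every parser every' is not a VP under these rules. The alternative S rule S → S Conj S likewise has no satisfying split.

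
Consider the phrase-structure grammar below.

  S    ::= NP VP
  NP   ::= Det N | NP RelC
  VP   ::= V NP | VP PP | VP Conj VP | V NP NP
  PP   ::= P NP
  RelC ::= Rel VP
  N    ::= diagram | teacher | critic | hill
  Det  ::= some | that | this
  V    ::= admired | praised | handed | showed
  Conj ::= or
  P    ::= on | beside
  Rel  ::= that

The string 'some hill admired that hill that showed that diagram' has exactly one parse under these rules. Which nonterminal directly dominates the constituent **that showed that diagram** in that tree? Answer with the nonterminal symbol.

NP

[S [NP [Det some] [N hill]] [VP [V admired] [NP [NP [Det that] [N hill]] [RelC [Rel that] [VP [V showed] [NP [Det that] [N diagram]]]]]]]
The span 'that showed that diagram' is the RelC node built by RelC → Rel VP.
Its mother is the NP built by NP → NP RelC.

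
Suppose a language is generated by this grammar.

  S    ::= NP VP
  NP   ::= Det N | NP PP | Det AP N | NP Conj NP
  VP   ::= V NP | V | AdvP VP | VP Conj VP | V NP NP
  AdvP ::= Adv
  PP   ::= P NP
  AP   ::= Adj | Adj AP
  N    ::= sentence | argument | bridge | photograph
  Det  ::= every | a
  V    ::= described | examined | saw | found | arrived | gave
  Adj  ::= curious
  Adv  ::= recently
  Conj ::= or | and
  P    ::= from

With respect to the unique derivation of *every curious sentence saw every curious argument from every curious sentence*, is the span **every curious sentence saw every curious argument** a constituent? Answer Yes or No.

[S [NP [Det every] [AP [Adj curious]] [N sentence]] [VP [V saw] [NP [NP [Det every] [AP [Adj curious]] [N argument]] [PP [P from] [NP [Det every] [AP [Adj curious]] [N sentence]]]]]]
The smallest constituent containing 'every curious sentence saw every curious argument' is the S spanning 'every curious sentence saw every curious argument from every curious sentence'; no single node in the tree dominates exactly the given words.

No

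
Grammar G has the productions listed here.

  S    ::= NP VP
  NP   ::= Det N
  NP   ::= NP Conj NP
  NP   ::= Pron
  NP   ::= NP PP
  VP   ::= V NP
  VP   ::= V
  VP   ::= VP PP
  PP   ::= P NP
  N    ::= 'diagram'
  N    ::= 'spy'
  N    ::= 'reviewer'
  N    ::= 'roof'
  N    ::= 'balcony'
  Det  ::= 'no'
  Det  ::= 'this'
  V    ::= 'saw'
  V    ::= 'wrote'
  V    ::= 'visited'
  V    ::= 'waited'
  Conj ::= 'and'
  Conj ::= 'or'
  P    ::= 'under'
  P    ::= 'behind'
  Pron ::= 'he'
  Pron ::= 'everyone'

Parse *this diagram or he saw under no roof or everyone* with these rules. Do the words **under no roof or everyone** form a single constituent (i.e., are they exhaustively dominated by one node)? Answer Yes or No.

Yes

[S [NP [NP [Det this] [N diagram]] [Conj or] [NP [Pron he]]] [VP [VP [V saw]] [PP [P under] [NP [NP [Det no] [N roof]] [Conj or] [NP [Pron everyone]]]]]]
The words 'under no roof or everyone' are exhaustively dominated by a single PP node (built by PP → P NP), so they form a constituent.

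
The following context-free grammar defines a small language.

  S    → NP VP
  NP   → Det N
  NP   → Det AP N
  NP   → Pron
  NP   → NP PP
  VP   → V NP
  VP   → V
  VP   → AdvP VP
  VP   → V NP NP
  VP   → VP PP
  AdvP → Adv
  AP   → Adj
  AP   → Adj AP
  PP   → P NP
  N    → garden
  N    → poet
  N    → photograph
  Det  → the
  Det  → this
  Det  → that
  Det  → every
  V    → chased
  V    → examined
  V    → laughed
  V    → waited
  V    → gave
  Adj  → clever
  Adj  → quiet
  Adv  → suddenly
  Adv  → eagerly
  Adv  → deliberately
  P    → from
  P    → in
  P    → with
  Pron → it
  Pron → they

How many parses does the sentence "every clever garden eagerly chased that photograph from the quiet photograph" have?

3

Two of the 3 distinct bracketings:
[S [NP [Det every] [AP [Adj clever]] [N garden]] [VP [AdvP [Adv eagerly]] [VP [V chased] [NP [NP [Det that] [N photograph]] [PP [P from] [NP [Det the] [AP [Adj quiet]] [N photograph]]]]]]]
[S [NP [Det every] [AP [Adj clever]] [N garden]] [VP [AdvP [Adv eagerly]] [VP [VP [V chased] [NP [Det that] [N photograph]]] [PP [P from] [NP [Det the] [AP [Adj quiet]] [N photograph]]]]]]
The difference turns on whether NP → NP PP is used at the relevant span, versus an alternative expansion of NP.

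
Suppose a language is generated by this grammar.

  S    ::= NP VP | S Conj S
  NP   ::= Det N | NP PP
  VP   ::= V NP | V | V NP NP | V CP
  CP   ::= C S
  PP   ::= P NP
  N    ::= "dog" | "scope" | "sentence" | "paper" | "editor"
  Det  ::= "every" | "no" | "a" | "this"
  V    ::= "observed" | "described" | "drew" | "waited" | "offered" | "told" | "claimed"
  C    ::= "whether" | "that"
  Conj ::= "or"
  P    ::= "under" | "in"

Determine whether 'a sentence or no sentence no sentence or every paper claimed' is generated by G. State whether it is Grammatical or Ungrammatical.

Ungrammatical

For S → NP VP, the only prefix that parses as NP is 'a sentence', but the remainder 'or no sentence no sentence or every paper claimed' is not a VP under these rules. The alternative S rule S → S Conj S likewise has no satisfying split.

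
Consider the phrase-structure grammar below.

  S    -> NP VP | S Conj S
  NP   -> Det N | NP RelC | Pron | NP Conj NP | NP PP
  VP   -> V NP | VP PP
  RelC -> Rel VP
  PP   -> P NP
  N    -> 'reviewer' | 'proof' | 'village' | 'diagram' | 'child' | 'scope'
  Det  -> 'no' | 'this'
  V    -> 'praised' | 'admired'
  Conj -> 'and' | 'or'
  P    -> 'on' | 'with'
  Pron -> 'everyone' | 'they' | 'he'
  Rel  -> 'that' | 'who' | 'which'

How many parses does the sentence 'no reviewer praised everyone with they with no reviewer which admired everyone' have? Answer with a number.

Two of the 9 distinct bracketings:
[S [NP [Det no] [N reviewer]] [VP [V praised] [NP [NP [NP [Pron everyone]] [PP [P with] [NP [NP [Pron they]] [PP [P with] [NP [Det no] [N reviewer]]]]]] [RelC [Rel which] [VP [V admired] [NP [Pron everyone]]]]]]]
[S [NP [Det no] [N reviewer]] [VP [V praised] [NP [NP [NP [NP [Pron everyone]] [PP [P with] [NP [Pron they]]]] [PP [P with] [NP [Det no] [N reviewer]]]] [RelC [Rel which] [VP [V admired] [NP [Pron everyone]]]]]]]
The trees differ in how a recursive rule is bracketed over the same span.

9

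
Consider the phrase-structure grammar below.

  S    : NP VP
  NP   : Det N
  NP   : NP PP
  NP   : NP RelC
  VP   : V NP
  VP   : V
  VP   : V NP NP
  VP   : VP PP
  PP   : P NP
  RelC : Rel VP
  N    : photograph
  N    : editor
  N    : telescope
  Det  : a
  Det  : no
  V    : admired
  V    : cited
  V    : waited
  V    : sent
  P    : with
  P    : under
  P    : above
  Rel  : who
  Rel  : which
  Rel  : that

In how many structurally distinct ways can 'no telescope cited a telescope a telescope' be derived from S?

[S [NP [Det no] [N telescope]] [VP [V cited] [NP [Det a] [N telescope]] [NP [Det a] [N telescope]]]]
No rule offers an alternative attachment or grouping for any span, so this is the only derivation.

1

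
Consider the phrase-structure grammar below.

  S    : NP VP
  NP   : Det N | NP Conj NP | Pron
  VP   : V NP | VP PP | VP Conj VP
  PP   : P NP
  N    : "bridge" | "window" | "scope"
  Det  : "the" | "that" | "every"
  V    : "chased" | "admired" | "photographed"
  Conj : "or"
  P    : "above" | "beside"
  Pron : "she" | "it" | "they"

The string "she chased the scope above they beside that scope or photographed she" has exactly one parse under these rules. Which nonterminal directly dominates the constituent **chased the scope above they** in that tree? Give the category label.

VP

[S [NP [Pron she]] [VP [VP [VP [VP [V chased] [NP [Det the] [N scope]]] [PP [P above] [NP [Pron they]]]] [PP [P beside] [NP [Det that] [N scope]]]] [Conj or] [VP [V photographed] [NP [Pron she]]]]]
The span 'chased the scope above they' is the VP node built by VP → VP PP.
Its mother is the VP built by VP → VP PP.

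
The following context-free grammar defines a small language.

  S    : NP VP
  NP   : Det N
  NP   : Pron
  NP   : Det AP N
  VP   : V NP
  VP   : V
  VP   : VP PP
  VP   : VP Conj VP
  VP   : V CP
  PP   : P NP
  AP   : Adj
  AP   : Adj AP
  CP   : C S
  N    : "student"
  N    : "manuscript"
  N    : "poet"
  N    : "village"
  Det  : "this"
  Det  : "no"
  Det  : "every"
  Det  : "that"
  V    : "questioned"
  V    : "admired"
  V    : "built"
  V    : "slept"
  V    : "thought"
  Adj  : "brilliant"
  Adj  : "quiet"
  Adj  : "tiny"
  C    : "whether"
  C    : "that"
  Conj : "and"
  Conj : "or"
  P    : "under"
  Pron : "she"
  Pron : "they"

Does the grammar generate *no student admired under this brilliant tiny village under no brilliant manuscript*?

[S [NP [Det no] [N student]] [VP [VP [VP [V admired]] [PP [P under] [NP [Det this] [AP [Adj brilliant] [AP [Adj tiny]]] [N village]]]] [PP [P under] [NP [Det no] [AP [Adj brilliant]] [N manuscript]]]]]
Each bracket corresponds to one application of a listed rule, so the string is derivable from S.

Grammatical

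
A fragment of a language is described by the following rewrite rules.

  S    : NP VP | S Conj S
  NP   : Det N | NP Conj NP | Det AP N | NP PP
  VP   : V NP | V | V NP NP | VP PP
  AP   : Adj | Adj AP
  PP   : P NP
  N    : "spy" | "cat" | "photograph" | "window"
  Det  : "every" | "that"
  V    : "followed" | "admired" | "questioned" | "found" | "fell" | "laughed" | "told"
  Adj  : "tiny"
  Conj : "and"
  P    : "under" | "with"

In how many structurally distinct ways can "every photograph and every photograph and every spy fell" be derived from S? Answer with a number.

The two bracketings:
[S [NP [NP [Det every] [N photograph]] [Conj and] [NP [NP [Det every] [N photograph]] [Conj and] [NP [Det every] [N spy]]]] [VP [V fell]]]
[S [NP [NP [NP [Det every] [N photograph]] [Conj and] [NP [Det every] [N photograph]]] [Conj and] [NP [Det every] [N spy]]] [VP [V fell]]]
The trees differ in how a recursive rule is bracketed over the same span.

2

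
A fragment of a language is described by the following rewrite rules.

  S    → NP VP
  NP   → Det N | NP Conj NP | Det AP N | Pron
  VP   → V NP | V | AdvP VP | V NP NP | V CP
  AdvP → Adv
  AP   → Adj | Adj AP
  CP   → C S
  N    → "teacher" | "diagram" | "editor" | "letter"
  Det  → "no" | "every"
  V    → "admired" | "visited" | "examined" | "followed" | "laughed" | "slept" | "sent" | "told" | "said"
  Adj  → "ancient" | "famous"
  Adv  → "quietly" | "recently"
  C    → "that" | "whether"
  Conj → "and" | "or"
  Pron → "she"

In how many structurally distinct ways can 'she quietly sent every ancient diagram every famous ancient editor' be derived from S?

1

[S [NP [Pron she]] [VP [AdvP [Adv quietly]] [VP [V sent] [NP [Det every] [AP [Adj ancient]] [N diagram]] [NP [Det every] [AP [Adj famous] [AP [Adj ancient]]] [N editor]]]]]
No rule offers an alternative attachment or grouping for any span, so this is the only derivation.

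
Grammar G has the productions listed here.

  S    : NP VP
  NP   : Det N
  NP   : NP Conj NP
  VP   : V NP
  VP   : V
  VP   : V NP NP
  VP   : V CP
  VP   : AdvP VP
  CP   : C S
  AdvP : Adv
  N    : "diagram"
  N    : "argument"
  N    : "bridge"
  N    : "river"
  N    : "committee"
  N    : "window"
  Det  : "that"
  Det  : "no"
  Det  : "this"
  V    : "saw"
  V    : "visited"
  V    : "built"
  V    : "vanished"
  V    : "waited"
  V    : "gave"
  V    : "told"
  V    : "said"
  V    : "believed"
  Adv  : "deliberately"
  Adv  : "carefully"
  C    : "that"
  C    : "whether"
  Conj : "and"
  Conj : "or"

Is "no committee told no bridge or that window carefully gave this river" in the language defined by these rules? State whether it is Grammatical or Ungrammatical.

For S → NP VP, the only prefix that parses as NP is 'no committee', but the remainder 'told no bridge or that window carefully gave this river' is not a VP under these rules.

Ungrammatical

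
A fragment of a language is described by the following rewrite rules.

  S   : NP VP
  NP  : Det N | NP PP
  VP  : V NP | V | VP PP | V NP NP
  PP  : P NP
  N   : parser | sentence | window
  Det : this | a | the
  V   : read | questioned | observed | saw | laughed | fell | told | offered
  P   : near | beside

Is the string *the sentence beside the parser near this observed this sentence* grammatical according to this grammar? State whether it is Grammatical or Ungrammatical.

A Det word can never sit immediately before a V word in any string this grammar generates, so the substring 'this observed' rules out a derivation.

Ungrammatical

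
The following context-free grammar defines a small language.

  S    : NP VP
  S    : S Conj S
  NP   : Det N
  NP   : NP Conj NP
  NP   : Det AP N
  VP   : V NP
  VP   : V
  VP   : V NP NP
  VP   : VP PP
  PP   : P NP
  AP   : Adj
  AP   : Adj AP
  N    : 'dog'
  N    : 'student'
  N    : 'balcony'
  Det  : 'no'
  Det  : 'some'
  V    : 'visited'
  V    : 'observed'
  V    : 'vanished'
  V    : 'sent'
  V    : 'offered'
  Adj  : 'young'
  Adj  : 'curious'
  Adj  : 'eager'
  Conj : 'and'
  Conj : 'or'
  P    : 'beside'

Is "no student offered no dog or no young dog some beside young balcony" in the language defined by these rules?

A Det word can never sit immediately before a P word in any string this grammar generates, so the substring 'some beside' rules out a derivation.

Ungrammatical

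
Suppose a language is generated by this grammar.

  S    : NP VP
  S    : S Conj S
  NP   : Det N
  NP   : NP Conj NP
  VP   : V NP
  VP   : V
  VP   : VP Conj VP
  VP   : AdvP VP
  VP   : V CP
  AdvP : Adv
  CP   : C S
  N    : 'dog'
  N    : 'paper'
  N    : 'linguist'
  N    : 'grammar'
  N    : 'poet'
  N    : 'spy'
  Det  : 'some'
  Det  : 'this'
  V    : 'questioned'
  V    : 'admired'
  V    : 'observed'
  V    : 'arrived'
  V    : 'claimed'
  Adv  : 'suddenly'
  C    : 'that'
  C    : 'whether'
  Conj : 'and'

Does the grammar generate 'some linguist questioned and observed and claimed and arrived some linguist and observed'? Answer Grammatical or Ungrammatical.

Grammatical

[S [NP [Det some] [N linguist]] [VP [VP [V questioned]] [Conj and] [VP [VP [V observed]] [Conj and] [VP [VP [V claimed]] [Conj and] [VP [VP [V arrived] [NP [Det some] [N linguist]]] [Conj and] [VP [V observed]]]]]]]
The bracketing above is licensed at every node by one of the given productions, with S at the root.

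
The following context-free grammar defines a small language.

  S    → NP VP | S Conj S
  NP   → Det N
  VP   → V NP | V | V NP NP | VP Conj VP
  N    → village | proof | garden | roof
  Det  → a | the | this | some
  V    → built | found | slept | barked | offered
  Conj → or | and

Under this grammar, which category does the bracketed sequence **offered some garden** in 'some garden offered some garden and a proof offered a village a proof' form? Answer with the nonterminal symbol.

VP

[S [S [NP [Det some] [N garden]] [VP [V offered] [NP [Det some] [N garden]]]] [Conj and] [S [NP [Det a] [N proof]] [VP [V offered] [NP [Det a] [N village]] [NP [Det a] [N proof]]]]]
The span 'offered some garden' is the VP node built by VP → V NP.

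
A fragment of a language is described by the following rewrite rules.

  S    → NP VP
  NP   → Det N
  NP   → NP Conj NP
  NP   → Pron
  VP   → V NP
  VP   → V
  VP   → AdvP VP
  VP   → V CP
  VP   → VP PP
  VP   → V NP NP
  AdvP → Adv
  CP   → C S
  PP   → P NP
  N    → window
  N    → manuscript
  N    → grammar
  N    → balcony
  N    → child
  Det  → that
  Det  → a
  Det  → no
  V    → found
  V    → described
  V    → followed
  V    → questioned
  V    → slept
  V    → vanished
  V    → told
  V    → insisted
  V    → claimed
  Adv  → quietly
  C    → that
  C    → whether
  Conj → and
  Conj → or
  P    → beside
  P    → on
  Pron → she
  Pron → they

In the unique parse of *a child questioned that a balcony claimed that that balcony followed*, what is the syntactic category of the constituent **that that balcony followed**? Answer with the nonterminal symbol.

CP

[S [NP [Det a] [N child]] [VP [V questioned] [CP [C that] [S [NP [Det a] [N balcony]] [VP [V claimed] [CP [C that] [S [NP [Det that] [N balcony]] [VP [V followed]]]]]]]]]
The span 'that that balcony followed' is the CP node built by CP → C S.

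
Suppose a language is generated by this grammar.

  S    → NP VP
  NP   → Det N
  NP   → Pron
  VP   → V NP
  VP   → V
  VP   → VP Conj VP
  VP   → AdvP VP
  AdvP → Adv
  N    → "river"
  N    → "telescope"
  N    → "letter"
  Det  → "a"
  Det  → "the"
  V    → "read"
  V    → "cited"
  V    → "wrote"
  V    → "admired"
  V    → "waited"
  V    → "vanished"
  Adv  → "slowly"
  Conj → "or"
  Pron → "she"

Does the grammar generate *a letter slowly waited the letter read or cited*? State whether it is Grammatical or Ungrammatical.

Ungrammatical

For S → NP VP, the only prefix that parses as NP is 'a letter', but the remainder 'slowly waited the letter read or cited' is not a VP under these rules.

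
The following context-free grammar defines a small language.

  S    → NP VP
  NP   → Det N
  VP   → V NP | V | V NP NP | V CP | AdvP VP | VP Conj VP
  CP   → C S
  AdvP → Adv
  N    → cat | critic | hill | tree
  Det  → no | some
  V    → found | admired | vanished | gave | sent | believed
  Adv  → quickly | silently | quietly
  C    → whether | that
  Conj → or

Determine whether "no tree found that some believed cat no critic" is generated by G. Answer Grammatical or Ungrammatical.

Ungrammatical

A Det word can never sit immediately before a V word in any string this grammar generates, so the substring 'some believed' rules out a derivation.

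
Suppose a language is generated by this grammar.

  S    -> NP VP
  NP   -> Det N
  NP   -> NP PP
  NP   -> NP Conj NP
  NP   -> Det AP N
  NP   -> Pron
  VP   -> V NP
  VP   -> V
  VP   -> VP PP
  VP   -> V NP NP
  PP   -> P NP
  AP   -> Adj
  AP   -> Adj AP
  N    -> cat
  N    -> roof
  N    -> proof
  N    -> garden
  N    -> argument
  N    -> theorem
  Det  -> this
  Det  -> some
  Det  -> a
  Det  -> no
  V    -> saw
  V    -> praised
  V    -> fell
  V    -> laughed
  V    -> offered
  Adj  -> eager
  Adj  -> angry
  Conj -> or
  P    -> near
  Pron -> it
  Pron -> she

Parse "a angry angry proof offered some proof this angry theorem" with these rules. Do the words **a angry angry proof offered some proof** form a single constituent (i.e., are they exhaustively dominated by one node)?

[S [NP [Det a] [AP [Adj angry] [AP [Adj angry]]] [N proof]] [VP [V offered] [NP [Det some] [N proof]] [NP [Det this] [AP [Adj angry]] [N theorem]]]]
The smallest constituent containing 'a angry angry proof offered some proof' is the S spanning 'a angry angry proof offered some proof this angry theorem'; no single node in the tree dominates exactly the given words.

No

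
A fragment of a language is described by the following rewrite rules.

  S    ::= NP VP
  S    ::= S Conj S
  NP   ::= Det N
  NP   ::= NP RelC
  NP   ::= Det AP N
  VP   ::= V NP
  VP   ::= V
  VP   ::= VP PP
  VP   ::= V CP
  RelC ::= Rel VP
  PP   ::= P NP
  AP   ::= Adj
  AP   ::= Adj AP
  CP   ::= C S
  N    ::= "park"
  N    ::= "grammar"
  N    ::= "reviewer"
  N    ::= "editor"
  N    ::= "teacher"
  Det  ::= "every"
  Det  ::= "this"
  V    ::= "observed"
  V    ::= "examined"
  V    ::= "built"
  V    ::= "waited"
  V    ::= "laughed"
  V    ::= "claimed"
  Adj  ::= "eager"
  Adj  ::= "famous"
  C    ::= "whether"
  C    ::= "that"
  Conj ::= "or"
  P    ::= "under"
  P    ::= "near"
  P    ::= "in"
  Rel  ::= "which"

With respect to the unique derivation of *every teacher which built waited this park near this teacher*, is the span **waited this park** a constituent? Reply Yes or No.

[S [NP [NP [Det every] [N teacher]] [RelC [Rel which] [VP [V built]]]] [VP [VP [V waited] [NP [Det this] [N park]]] [PP [P near] [NP [Det this] [N teacher]]]]]
The words 'waited this park' are exhaustively dominated by a single VP node (built by VP → V NP), so they form a constituent.

Yes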